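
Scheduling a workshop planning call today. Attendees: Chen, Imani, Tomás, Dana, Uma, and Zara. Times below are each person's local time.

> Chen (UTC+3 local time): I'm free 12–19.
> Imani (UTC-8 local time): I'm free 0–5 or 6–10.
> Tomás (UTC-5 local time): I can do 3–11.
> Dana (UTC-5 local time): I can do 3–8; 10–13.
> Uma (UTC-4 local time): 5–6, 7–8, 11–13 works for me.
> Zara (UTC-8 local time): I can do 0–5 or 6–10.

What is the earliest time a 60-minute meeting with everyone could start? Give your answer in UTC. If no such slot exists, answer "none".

09:00

Chen in UTC: 09:00-16:00 (subtract 3h to convert from UTC+3).
Imani in UTC: 08:00-13:00, 14:00-18:00 (add 8h to convert from UTC-8).
Tomás in UTC: 08:00-16:00 (add 5h to convert from UTC-5).
Dana in UTC: 08:00-13:00, 15:00-18:00 (add 5h to convert from UTC-5).
Uma in UTC: 09:00-10:00, 11:00-12:00, 15:00-17:00 (add 4h to convert from UTC-4).
Zara in UTC: 08:00-13:00, 14:00-18:00 (add 8h to convert from UTC-8).
Chen ∩ Imani: 09:00-13:00, 14:00-16:00.
Chen ∩ Imani ∩ Tomás: 09:00-13:00, 14:00-16:00.
Chen ∩ Imani ∩ Tomás ∩ Dana: 09:00-13:00, 15:00-16:00.
Chen ∩ Imani ∩ Tomás ∩ Dana ∩ Uma: 09:00-10:00, 11:00-12:00, 15:00-16:00.
Chen ∩ Imani ∩ Tomás ∩ Dana ∩ Uma ∩ Zara: 09:00-10:00, 11:00-12:00, 15:00-16:00.
The first common window of at least 60 minutes is 09:00-10:00, so the earliest start is 09:00.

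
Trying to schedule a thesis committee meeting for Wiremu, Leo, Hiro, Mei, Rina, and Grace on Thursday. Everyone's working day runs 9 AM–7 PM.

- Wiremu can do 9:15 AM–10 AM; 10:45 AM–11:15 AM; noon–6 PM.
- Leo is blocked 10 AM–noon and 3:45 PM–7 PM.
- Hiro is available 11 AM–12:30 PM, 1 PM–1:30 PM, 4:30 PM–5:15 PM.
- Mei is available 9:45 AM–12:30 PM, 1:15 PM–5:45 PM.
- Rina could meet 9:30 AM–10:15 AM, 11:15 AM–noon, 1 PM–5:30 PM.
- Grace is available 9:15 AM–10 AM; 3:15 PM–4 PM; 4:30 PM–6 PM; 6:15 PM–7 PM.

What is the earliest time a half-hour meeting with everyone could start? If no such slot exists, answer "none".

Wiremu free: 09:15-10:00, 10:45-11:15, 12:00-18:00.
Leo free: 09:00-10:00, 12:00-15:45 (invert busy blocks within the working day).
Hiro free: 11:00-12:30, 13:00-13:30, 16:30-17:15.
Mei free: 09:45-12:30, 13:15-17:45.
Rina free: 09:30-10:15, 11:15-12:00, 13:00-17:30.
Grace free: 09:15-10:00, 15:15-16:00, 16:30-18:00, 18:15-19:00.
Wiremu ∩ Leo: 09:15-10:00, 12:00-15:45.
Wiremu ∩ Leo ∩ Hiro: 12:00-12:30, 13:00-13:30.
Wiremu ∩ Leo ∩ Hiro ∩ Mei: 12:00-12:30, 13:15-13:30.
Wiremu ∩ Leo ∩ Hiro ∩ Mei ∩ Rina: 13:15-13:30.
Wiremu ∩ Leo ∩ Hiro ∩ Mei ∩ Rina ∩ Grace: ∅.
There is no time when everyone is free.
No common window is at least 30 minutes long.

none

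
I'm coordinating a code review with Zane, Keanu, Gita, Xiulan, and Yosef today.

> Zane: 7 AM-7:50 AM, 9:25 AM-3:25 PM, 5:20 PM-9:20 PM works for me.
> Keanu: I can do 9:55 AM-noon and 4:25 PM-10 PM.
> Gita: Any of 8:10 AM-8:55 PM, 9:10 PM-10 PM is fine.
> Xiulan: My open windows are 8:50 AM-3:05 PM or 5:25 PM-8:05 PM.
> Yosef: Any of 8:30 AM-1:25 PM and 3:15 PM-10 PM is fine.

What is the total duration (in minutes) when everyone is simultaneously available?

Zane ∩ Keanu: 09:55-12:00, 17:20-21:20.
Zane ∩ Keanu ∩ Gita: 09:55-12:00, 17:20-20:55, 21:10-21:20.
Zane ∩ Keanu ∩ Gita ∩ Xiulan: 09:55-12:00, 17:25-20:05.
Zane ∩ Keanu ∩ Gita ∩ Xiulan ∩ Yosef: 09:55-12:00, 17:25-20:05.
Summing the common windows: 125 + 160 = 285 minutes.

285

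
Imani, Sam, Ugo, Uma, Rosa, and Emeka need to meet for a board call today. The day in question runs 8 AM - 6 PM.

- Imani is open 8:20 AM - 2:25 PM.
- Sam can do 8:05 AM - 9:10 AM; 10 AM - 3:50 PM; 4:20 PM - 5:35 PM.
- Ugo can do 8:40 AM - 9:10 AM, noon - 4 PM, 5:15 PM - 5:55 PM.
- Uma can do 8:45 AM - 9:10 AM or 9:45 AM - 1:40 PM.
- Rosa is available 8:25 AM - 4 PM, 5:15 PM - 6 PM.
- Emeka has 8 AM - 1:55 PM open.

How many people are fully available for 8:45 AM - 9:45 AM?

3

Imani, Rosa, and Emeka can make the full 08:45-09:45 slot — that's 3.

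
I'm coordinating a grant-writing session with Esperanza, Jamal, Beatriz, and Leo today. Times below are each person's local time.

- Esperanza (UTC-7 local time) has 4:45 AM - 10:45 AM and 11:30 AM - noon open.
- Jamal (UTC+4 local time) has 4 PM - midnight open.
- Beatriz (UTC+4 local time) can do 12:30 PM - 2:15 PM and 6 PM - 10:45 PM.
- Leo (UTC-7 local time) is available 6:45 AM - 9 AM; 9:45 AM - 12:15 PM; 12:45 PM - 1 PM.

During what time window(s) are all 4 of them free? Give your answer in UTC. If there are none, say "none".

14:00-16:00, 16:45-17:45, 18:30-18:45

Esperanza in UTC: 11:45-17:45, 18:30-19:00 (add 7h to convert from UTC-7).
Jamal in UTC: 12:00-20:00 (subtract 4h to convert from UTC+4).
Beatriz in UTC: 08:30-10:15, 14:00-18:45 (subtract 4h to convert from UTC+4).
Leo in UTC: 13:45-16:00, 16:45-19:15, 19:45-20:00 (add 7h to convert from UTC-7).
Esperanza ∩ Jamal: 12:00-17:45, 18:30-19:00.
Esperanza ∩ Jamal ∩ Beatriz: 14:00-17:45, 18:30-18:45.
Esperanza ∩ Jamal ∩ Beatriz ∩ Leo: 14:00-16:00, 16:45-17:45, 18:30-18:45.
Those are the intersection windows.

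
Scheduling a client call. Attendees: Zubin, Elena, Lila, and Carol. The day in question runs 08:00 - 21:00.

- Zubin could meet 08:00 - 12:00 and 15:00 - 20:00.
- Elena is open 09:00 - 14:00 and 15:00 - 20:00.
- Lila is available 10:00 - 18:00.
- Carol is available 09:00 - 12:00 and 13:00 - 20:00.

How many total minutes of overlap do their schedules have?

Zubin ∩ Elena: 09:00-12:00, 15:00-20:00.
Zubin ∩ Elena ∩ Lila: 10:00-12:00, 15:00-18:00.
Zubin ∩ Elena ∩ Lila ∩ Carol: 10:00-12:00, 15:00-18:00.
Summing the common windows: 120 + 180 = 300 minutes.

300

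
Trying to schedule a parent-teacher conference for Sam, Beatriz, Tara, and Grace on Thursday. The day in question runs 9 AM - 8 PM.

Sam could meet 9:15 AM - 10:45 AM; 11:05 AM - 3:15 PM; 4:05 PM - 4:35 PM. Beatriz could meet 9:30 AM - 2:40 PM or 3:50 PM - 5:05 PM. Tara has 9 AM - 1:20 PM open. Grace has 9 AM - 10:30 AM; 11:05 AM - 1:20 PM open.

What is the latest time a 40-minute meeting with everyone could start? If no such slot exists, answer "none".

12:40

Sam ∩ Beatriz: 09:30-10:45, 11:05-14:40, 16:05-16:35.
Sam ∩ Beatriz ∩ Tara: 09:30-10:45, 11:05-13:20.
Sam ∩ Beatriz ∩ Tara ∩ Grace: 09:30-10:30, 11:05-13:20.
So the common availability across everyone is 09:30-10:30, 11:05-13:20.
The last common window of at least 40 minutes is 11:05-13:20; a 40-minute meeting can start as late as 12:40 and still end by 13:20.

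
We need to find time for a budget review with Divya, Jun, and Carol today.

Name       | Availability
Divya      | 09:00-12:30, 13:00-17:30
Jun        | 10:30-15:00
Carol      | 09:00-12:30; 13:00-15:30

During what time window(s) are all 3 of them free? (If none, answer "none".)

Divya ∩ Jun: 10:30-12:30, 13:00-15:00.
Divya ∩ Jun ∩ Carol: 10:30-12:30, 13:00-15:00.
So the common availability across everyone is 10:30-12:30, 13:00-15:00.

10:30-12:30, 13:00-15:00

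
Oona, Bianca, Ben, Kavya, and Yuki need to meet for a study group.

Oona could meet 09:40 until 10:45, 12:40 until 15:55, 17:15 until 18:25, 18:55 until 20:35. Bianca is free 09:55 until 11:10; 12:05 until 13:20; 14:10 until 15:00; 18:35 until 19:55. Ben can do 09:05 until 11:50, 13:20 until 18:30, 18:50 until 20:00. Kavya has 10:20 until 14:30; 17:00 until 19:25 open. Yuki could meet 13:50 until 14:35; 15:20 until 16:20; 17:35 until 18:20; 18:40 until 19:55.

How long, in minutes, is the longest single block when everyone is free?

Oona ∩ Bianca: 09:55-10:45, 12:40-13:20, 14:10-15:00, 18:55-19:55.
Oona ∩ Bianca ∩ Ben: 09:55-10:45, 14:10-15:00, 18:55-19:55.
Oona ∩ Bianca ∩ Ben ∩ Kavya: 10:20-10:45, 14:10-14:30, 18:55-19:25.
Oona ∩ Bianca ∩ Ben ∩ Kavya ∩ Yuki: 14:10-14:30, 18:55-19:25.
The longest is 18:55-19:25 at 30 minutes.

30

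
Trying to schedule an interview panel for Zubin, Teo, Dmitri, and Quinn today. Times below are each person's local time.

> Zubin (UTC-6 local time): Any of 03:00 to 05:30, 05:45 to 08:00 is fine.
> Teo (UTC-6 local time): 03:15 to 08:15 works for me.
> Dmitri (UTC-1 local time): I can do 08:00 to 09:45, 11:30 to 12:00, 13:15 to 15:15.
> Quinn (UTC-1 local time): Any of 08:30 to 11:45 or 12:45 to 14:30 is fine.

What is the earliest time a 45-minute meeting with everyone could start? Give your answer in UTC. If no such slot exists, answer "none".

09:30

Zubin in UTC: 09:00-11:30, 11:45-14:00 (add 6h to convert from UTC-6).
Teo in UTC: 09:15-14:15 (add 6h to convert from UTC-6).
Dmitri in UTC: 09:00-10:45, 12:30-13:00, 14:15-16:15 (add 1h to convert from UTC-1).
Quinn in UTC: 09:30-12:45, 13:45-15:30 (add 1h to convert from UTC-1).
Zubin ∩ Teo: 09:15-11:30, 11:45-14:00.
Zubin ∩ Teo ∩ Dmitri: 09:15-10:45, 12:30-13:00.
Zubin ∩ Teo ∩ Dmitri ∩ Quinn: 09:30-10:45, 12:30-12:45.
The first common window of at least 45 minutes is 09:30-10:45, so the earliest start is 09:30.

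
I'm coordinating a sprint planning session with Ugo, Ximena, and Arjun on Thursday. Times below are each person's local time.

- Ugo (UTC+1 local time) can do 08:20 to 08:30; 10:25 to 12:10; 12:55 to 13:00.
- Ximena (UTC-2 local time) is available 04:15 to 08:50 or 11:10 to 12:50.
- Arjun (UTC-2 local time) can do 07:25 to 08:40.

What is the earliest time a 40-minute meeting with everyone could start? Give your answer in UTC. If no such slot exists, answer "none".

Ugo in UTC: 07:20-07:30, 09:25-11:10, 11:55-12:00 (subtract 1h to convert from UTC+1).
Ximena in UTC: 06:15-10:50, 13:10-14:50 (add 2h to convert from UTC-2).
Arjun in UTC: 09:25-10:40 (add 2h to convert from UTC-2).
Ugo ∩ Ximena: 07:20-07:30, 09:25-10:50.
Ugo ∩ Ximena ∩ Arjun: 09:25-10:40.
The first common window of at least 40 minutes is 09:25-10:40, so the earliest start is 09:25.

09:25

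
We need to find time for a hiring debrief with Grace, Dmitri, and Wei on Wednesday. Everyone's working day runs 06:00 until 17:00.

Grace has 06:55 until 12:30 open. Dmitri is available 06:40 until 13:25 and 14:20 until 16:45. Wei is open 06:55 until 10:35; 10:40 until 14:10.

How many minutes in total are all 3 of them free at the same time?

330

Grace ∩ Dmitri: 06:55-12:30.
Grace ∩ Dmitri ∩ Wei: 06:55-10:35, 10:40-12:30.
Summing the common windows: 220 + 110 = 330 minutes.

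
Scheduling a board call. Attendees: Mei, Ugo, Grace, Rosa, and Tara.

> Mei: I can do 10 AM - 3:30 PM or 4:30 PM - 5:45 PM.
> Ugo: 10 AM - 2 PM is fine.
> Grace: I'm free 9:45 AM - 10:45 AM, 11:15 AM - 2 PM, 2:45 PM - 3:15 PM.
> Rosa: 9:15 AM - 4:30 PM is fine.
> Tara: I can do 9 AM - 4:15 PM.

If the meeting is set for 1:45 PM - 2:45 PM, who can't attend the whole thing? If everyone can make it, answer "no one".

Mei: free for 13:45-14:45. Ugo: not fully free for 13:45-14:45. Grace: not fully free for 13:45-14:45. Rosa: free for 13:45-14:45. Tara: free for 13:45-14:45.

Grace, Ugo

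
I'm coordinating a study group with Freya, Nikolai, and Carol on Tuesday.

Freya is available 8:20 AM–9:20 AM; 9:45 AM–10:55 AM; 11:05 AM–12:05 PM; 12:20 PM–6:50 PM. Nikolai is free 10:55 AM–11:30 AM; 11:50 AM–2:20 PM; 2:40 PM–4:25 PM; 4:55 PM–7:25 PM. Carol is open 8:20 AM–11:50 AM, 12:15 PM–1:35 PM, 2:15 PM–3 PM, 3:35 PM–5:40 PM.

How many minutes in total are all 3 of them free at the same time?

220

Freya ∩ Nikolai: 11:05-11:30, 11:50-12:05, 12:20-14:20, 14:40-16:25, 16:55-18:50.
Freya ∩ Nikolai ∩ Carol: 11:05-11:30, 12:20-13:35, 14:15-14:20, 14:40-15:00, 15:35-16:25, 16:55-17:40.
Those are the intersection windows.
Summing the common windows: 25 + 75 + 5 + 20 + 50 + 45 = 220 minutes.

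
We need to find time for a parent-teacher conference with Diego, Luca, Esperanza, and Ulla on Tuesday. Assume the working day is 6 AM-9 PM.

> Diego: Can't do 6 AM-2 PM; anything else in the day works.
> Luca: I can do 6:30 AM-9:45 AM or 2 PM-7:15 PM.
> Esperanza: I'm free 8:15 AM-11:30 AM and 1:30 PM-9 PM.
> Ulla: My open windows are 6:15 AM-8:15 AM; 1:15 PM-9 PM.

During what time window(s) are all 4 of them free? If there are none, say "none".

Diego free: 14:00-21:00 (invert busy blocks within the working day).
Luca free: 06:30-09:45, 14:00-19:15.
Esperanza free: 08:15-11:30, 13:30-21:00.
Ulla free: 06:15-08:15, 13:15-21:00.
Diego ∩ Luca: 14:00-19:15.
Diego ∩ Luca ∩ Esperanza: 14:00-19:15.
Diego ∩ Luca ∩ Esperanza ∩ Ulla: 14:00-19:15.
Those are the intersection windows.

14:00-19:15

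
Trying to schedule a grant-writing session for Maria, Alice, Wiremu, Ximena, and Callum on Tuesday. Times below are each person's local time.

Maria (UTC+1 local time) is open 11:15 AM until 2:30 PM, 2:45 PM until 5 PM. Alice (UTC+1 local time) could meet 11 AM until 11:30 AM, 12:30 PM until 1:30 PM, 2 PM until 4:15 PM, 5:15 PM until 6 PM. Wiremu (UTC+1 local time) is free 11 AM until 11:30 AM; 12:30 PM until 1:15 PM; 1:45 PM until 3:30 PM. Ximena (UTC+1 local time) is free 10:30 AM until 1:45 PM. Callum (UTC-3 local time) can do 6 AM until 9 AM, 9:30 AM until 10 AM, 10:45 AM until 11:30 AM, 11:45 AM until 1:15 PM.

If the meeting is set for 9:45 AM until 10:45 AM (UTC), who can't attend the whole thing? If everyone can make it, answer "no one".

Maria in UTC: 10:15-13:30, 13:45-16:00 (subtract 1h to convert from UTC+1).
Alice in UTC: 10:00-10:30, 11:30-12:30, 13:00-15:15, 16:15-17:00 (subtract 1h to convert from UTC+1).
Wiremu in UTC: 10:00-10:30, 11:30-12:15, 12:45-14:30 (subtract 1h to convert from UTC+1).
Ximena in UTC: 09:30-12:45 (subtract 1h to convert from UTC+1).
Callum in UTC: 09:00-12:00, 12:30-13:00, 13:45-14:30, 14:45-16:15 (add 3h to convert from UTC-3).
Maria: not fully free for 09:45-10:45. Alice: not fully free for 09:45-10:45. Wiremu: not fully free for 09:45-10:45. Ximena: free for 09:45-10:45. Callum: free for 09:45-10:45.

Alice, Maria, Wiremu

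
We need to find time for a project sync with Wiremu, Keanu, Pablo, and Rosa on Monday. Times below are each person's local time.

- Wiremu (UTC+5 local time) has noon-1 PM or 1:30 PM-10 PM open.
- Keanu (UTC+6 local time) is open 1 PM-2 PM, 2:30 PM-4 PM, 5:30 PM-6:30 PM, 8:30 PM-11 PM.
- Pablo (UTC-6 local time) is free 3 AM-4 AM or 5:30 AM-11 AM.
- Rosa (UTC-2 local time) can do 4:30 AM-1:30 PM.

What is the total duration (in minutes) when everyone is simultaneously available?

180

Wiremu in UTC: 07:00-08:00, 08:30-17:00 (subtract 5h to convert from UTC+5).
Keanu in UTC: 07:00-08:00, 08:30-10:00, 11:30-12:30, 14:30-17:00 (subtract 6h to convert from UTC+6).
Pablo in UTC: 09:00-10:00, 11:30-17:00 (add 6h to convert from UTC-6).
Rosa in UTC: 06:30-15:30 (add 2h to convert from UTC-2).
Wiremu ∩ Keanu: 07:00-08:00, 08:30-10:00, 11:30-12:30, 14:30-17:00.
Wiremu ∩ Keanu ∩ Pablo: 09:00-10:00, 11:30-12:30, 14:30-17:00.
Wiremu ∩ Keanu ∩ Pablo ∩ Rosa: 09:00-10:00, 11:30-12:30, 14:30-15:30.
Summing the common windows: 60 + 60 + 60 = 180 minutes.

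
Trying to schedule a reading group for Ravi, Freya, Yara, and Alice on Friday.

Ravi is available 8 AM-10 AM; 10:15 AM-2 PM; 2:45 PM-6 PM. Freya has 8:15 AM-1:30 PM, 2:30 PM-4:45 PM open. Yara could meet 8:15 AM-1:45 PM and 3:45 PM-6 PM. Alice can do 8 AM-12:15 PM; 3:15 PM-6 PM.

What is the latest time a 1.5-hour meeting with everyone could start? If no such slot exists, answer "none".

10:45

Ravi ∩ Freya: 08:15-10:00, 10:15-13:30, 14:45-16:45.
Ravi ∩ Freya ∩ Yara: 08:15-10:00, 10:15-13:30, 15:45-16:45.
Ravi ∩ Freya ∩ Yara ∩ Alice: 08:15-10:00, 10:15-12:15, 15:45-16:45.
The last common window of at least 90 minutes is 10:15-12:15; a 90-minute meeting can start as late as 10:45 and still end by 12:15.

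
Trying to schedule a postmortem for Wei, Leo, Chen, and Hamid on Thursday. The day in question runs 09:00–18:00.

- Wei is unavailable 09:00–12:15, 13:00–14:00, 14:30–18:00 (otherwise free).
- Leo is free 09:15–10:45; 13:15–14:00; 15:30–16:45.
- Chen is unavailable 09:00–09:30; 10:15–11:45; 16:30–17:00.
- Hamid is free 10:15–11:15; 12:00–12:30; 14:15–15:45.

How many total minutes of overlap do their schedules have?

0

Wei free: 12:15-13:00, 14:00-14:30 (invert busy blocks within the working day).
Leo free: 09:15-10:45, 13:15-14:00, 15:30-16:45.
Chen free: 09:30-10:15, 11:45-16:30, 17:00-18:00 (invert busy blocks within the working day).
Hamid free: 10:15-11:15, 12:00-12:30, 14:15-15:45.
Wei ∩ Leo: ∅.
Wei ∩ Leo ∩ Chen: ∅.
Wei ∩ Leo ∩ Chen ∩ Hamid: ∅.
There is no time when everyone is free.
There is no common window, so the total is 0 minutes.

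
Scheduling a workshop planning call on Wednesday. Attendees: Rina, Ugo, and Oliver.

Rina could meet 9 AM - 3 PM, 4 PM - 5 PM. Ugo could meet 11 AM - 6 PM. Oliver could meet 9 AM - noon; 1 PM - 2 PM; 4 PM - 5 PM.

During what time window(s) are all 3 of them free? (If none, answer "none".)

Rina ∩ Ugo: 11:00-15:00, 16:00-17:00.
Rina ∩ Ugo ∩ Oliver: 11:00-12:00, 13:00-14:00, 16:00-17:00.

11:00-12:00, 13:00-14:00, 16:00-17:00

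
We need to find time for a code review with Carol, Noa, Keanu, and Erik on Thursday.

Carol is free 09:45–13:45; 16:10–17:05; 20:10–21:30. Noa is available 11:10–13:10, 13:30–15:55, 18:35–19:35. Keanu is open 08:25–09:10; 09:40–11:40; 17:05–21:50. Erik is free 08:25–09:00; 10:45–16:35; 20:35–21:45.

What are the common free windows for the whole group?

Carol ∩ Noa: 11:10-13:10, 13:30-13:45.
Carol ∩ Noa ∩ Keanu: 11:10-11:40.
Carol ∩ Noa ∩ Keanu ∩ Erik: 11:10-11:40.

11:10-11:40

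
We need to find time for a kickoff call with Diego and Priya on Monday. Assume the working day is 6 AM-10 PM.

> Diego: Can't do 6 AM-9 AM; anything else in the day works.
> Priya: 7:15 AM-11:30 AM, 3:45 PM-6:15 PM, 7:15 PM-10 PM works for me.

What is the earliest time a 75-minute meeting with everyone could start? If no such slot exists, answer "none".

09:00

Diego free: 09:00-22:00 (invert busy blocks within the working day).
Priya free: 07:15-11:30, 15:45-18:15, 19:15-22:00.
Diego ∩ Priya: 09:00-11:30, 15:45-18:15, 19:15-22:00.
The first common window of at least 75 minutes is 09:00-11:30, so the earliest start is 09:00.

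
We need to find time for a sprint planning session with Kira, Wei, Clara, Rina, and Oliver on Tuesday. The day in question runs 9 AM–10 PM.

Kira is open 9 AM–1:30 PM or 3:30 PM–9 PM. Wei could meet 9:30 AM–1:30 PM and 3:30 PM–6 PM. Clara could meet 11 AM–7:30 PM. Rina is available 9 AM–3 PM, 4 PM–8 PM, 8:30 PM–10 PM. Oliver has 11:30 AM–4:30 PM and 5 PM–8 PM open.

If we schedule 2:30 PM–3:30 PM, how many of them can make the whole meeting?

Clara and Oliver can make the full 14:30-15:30 slot — that's 2.

2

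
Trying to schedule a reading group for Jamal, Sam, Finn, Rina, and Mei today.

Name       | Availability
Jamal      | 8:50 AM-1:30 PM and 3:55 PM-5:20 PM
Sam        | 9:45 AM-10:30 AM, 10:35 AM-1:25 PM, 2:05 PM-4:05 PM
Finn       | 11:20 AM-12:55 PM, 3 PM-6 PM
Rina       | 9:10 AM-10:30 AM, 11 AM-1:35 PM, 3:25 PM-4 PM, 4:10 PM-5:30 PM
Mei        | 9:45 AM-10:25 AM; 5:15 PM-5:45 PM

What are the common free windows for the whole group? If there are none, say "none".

Jamal ∩ Sam: 09:45-10:30, 10:35-13:25, 15:55-16:05.
Jamal ∩ Sam ∩ Finn: 11:20-12:55, 15:55-16:05.
Jamal ∩ Sam ∩ Finn ∩ Rina: 11:20-12:55, 15:55-16:00.
Jamal ∩ Sam ∩ Finn ∩ Rina ∩ Mei: ∅.
There is no time when everyone is free.

none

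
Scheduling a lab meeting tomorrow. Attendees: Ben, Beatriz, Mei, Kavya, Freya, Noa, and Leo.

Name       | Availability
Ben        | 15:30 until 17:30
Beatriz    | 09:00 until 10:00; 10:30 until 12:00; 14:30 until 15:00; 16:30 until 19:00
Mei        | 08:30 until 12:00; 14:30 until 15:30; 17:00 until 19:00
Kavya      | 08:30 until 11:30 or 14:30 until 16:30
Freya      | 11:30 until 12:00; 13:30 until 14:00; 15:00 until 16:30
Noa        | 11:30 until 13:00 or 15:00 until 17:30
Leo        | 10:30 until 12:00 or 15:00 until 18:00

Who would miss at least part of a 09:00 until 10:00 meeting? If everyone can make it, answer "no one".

Ben, Freya, Leo, Noa

Ben: not fully free for 09:00-10:00. Beatriz: free for 09:00-10:00. Mei: free for 09:00-10:00. Kavya: free for 09:00-10:00. Freya: not fully free for 09:00-10:00. Noa: not fully free for 09:00-10:00. Leo: not fully free for 09:00-10:00.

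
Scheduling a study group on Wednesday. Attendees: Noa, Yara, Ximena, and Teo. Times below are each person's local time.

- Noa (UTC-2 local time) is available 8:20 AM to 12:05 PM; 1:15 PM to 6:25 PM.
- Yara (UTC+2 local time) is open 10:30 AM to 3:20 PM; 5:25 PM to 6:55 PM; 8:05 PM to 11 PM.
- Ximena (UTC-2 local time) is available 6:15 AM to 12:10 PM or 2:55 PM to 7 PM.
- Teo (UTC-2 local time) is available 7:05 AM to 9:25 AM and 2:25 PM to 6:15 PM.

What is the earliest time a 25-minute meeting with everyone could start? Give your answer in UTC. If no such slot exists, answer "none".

10:20

Noa in UTC: 10:20-14:05, 15:15-20:25 (add 2h to convert from UTC-2).
Yara in UTC: 08:30-13:20, 15:25-16:55, 18:05-21:00 (subtract 2h to convert from UTC+2).
Ximena in UTC: 08:15-14:10, 16:55-21:00 (add 2h to convert from UTC-2).
Teo in UTC: 09:05-11:25, 16:25-20:15 (add 2h to convert from UTC-2).
Noa ∩ Yara: 10:20-13:20, 15:25-16:55, 18:05-20:25.
Noa ∩ Yara ∩ Ximena: 10:20-13:20, 18:05-20:25.
Noa ∩ Yara ∩ Ximena ∩ Teo: 10:20-11:25, 18:05-20:15.
So the common availability across everyone is 10:20-11:25, 18:05-20:15.
The first common window of at least 25 minutes is 10:20-11:25, so the earliest start is 10:20.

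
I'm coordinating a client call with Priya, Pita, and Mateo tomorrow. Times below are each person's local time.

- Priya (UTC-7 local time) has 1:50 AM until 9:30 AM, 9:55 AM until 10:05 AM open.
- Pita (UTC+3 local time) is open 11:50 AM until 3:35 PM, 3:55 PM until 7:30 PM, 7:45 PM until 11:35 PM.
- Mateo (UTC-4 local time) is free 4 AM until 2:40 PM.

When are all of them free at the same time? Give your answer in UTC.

08:50-12:35, 12:55-16:30, 16:55-17:05

Priya in UTC: 08:50-16:30, 16:55-17:05 (add 7h to convert from UTC-7).
Pita in UTC: 08:50-12:35, 12:55-16:30, 16:45-20:35 (subtract 3h to convert from UTC+3).
Mateo in UTC: 08:00-18:40 (add 4h to convert from UTC-4).
Priya ∩ Pita: 08:50-12:35, 12:55-16:30, 16:55-17:05.
Priya ∩ Pita ∩ Mateo: 08:50-12:35, 12:55-16:30, 16:55-17:05.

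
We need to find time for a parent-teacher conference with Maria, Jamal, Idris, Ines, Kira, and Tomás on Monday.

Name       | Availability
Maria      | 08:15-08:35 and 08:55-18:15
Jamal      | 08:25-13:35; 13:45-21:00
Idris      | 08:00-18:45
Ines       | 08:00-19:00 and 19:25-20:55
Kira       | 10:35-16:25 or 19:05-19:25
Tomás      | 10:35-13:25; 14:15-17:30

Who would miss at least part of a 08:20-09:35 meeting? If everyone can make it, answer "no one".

Jamal, Kira, Maria, Tomás

Maria: not fully free for 08:20-09:35. Jamal: not fully free for 08:20-09:35. Idris: free for 08:20-09:35. Ines: free for 08:20-09:35. Kira: not fully free for 08:20-09:35. Tomás: not fully free for 08:20-09:35.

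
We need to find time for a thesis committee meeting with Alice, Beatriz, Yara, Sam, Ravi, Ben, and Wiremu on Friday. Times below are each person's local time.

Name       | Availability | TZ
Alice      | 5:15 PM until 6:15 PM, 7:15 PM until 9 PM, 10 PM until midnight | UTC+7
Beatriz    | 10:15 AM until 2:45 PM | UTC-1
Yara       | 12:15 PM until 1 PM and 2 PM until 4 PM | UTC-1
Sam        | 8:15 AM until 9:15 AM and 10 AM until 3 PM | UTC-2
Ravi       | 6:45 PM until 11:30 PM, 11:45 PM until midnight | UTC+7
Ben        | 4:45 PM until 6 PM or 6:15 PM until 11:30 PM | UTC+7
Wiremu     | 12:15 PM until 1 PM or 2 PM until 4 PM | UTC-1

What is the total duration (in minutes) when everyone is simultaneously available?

90

Alice in UTC: 10:15-11:15, 12:15-14:00, 15:00-17:00 (subtract 7h to convert from UTC+7).
Beatriz in UTC: 11:15-15:45 (add 1h to convert from UTC-1).
Yara in UTC: 13:15-14:00, 15:00-17:00 (add 1h to convert from UTC-1).
Sam in UTC: 10:15-11:15, 12:00-17:00 (add 2h to convert from UTC-2).
Ravi in UTC: 11:45-16:30, 16:45-17:00 (subtract 7h to convert from UTC+7).
Ben in UTC: 09:45-11:00, 11:15-16:30 (subtract 7h to convert from UTC+7).
Wiremu in UTC: 13:15-14:00, 15:00-17:00 (add 1h to convert from UTC-1).
Alice ∩ Beatriz: 12:15-14:00, 15:00-15:45.
Alice ∩ Beatriz ∩ Yara: 13:15-14:00, 15:00-15:45.
Alice ∩ Beatriz ∩ Yara ∩ Sam: 13:15-14:00, 15:00-15:45.
Alice ∩ Beatriz ∩ Yara ∩ Sam ∩ Ravi: 13:15-14:00, 15:00-15:45.
Alice ∩ Beatriz ∩ Yara ∩ Sam ∩ Ravi ∩ Ben: 13:15-14:00, 15:00-15:45.
Alice ∩ Beatriz ∩ Yara ∩ Sam ∩ Ravi ∩ Ben ∩ Wiremu: 13:15-14:00, 15:00-15:45.
So the common availability across everyone is 13:15-14:00, 15:00-15:45.
Summing the common windows: 45 + 45 = 90 minutes.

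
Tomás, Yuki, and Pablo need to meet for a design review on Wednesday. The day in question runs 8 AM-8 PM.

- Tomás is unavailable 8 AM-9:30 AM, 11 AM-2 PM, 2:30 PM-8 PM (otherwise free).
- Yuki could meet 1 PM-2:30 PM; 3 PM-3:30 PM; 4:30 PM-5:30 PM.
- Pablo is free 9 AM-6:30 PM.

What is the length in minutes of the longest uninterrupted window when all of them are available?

Tomás free: 09:30-11:00, 14:00-14:30 (invert busy blocks within the working day).
Yuki free: 13:00-14:30, 15:00-15:30, 16:30-17:30.
Pablo free: 09:00-18:30.
Tomás ∩ Yuki: 14:00-14:30.
Tomás ∩ Yuki ∩ Pablo: 14:00-14:30.
Those are the intersection windows.
The longest is 14:00-14:30 at 30 minutes.

30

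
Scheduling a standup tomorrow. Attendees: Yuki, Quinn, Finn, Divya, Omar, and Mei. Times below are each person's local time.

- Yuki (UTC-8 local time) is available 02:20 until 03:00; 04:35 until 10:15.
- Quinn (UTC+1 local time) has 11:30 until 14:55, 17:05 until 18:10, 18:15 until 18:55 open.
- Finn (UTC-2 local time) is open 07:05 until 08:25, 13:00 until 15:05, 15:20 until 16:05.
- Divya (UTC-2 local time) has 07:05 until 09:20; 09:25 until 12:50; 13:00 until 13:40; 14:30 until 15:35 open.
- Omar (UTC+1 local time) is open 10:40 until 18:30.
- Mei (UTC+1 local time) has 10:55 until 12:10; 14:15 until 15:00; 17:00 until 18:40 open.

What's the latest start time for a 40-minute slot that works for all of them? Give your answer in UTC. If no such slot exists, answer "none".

Yuki in UTC: 10:20-11:00, 12:35-18:15 (add 8h to convert from UTC-8).
Quinn in UTC: 10:30-13:55, 16:05-17:10, 17:15-17:55 (subtract 1h to convert from UTC+1).
Finn in UTC: 09:05-10:25, 15:00-17:05, 17:20-18:05 (add 2h to convert from UTC-2).
Divya in UTC: 09:05-11:20, 11:25-14:50, 15:00-15:40, 16:30-17:35 (add 2h to convert from UTC-2).
Omar in UTC: 09:40-17:30 (subtract 1h to convert from UTC+1).
Mei in UTC: 09:55-11:10, 13:15-14:00, 16:00-17:40 (subtract 1h to convert from UTC+1).
Yuki ∩ Quinn: 10:30-11:00, 12:35-13:55, 16:05-17:10, 17:15-17:55.
Yuki ∩ Quinn ∩ Finn: 16:05-17:05, 17:20-17:55.
Yuki ∩ Quinn ∩ Finn ∩ Divya: 16:30-17:05, 17:20-17:35.
Yuki ∩ Quinn ∩ Finn ∩ Divya ∩ Omar: 16:30-17:05, 17:20-17:30.
Yuki ∩ Quinn ∩ Finn ∩ Divya ∩ Omar ∩ Mei: 16:30-17:05, 17:20-17:30.
Those are the intersection windows.
No common window is at least 40 minutes long.

none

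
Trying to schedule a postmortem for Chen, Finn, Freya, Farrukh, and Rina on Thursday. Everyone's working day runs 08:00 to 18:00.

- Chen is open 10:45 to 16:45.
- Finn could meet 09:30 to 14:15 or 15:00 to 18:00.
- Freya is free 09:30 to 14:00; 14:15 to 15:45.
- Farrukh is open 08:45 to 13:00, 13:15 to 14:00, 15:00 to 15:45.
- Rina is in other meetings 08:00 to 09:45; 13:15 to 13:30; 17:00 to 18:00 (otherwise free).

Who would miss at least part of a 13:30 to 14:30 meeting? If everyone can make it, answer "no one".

Farrukh, Finn, Freya

Chen free: 10:45-16:45.
Finn free: 09:30-14:15, 15:00-18:00.
Freya free: 09:30-14:00, 14:15-15:45.
Farrukh free: 08:45-13:00, 13:15-14:00, 15:00-15:45.
Rina free: 09:45-13:15, 13:30-17:00 (invert busy blocks within the working day).
Chen: free for 13:30-14:30. Finn: not fully free for 13:30-14:30. Freya: not fully free for 13:30-14:30. Farrukh: not fully free for 13:30-14:30. Rina: free for 13:30-14:30.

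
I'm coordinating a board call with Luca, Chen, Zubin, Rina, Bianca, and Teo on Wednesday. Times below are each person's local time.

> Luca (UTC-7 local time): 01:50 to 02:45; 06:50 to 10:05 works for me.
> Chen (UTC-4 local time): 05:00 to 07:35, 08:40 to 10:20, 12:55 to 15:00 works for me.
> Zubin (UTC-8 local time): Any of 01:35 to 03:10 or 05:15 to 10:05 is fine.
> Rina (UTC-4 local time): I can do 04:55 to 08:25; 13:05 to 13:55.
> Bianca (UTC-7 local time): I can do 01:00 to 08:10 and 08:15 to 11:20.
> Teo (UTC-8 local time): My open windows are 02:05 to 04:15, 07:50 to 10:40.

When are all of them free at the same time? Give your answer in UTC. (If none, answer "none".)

none

Luca in UTC: 08:50-09:45, 13:50-17:05 (add 7h to convert from UTC-7).
Chen in UTC: 09:00-11:35, 12:40-14:20, 16:55-19:00 (add 4h to convert from UTC-4).
Zubin in UTC: 09:35-11:10, 13:15-18:05 (add 8h to convert from UTC-8).
Rina in UTC: 08:55-12:25, 17:05-17:55 (add 4h to convert from UTC-4).
Bianca in UTC: 08:00-15:10, 15:15-18:20 (add 7h to convert from UTC-7).
Teo in UTC: 10:05-12:15, 15:50-18:40 (add 8h to convert from UTC-8).
Luca ∩ Chen: 09:00-09:45, 13:50-14:20, 16:55-17:05.
Luca ∩ Chen ∩ Zubin: 09:35-09:45, 13:50-14:20, 16:55-17:05.
Luca ∩ Chen ∩ Zubin ∩ Rina: 09:35-09:45.
Luca ∩ Chen ∩ Zubin ∩ Rina ∩ Bianca: 09:35-09:45.
Luca ∩ Chen ∩ Zubin ∩ Rina ∩ Bianca ∩ Teo: ∅.
There is no time when everyone is free.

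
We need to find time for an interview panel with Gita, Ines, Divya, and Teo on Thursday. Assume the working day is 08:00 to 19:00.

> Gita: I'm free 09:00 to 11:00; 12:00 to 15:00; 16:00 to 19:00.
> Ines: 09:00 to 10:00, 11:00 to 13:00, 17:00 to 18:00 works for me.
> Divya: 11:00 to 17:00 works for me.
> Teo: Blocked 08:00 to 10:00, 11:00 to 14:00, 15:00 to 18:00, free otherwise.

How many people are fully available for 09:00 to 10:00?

Gita free: 09:00-11:00, 12:00-15:00, 16:00-19:00.
Ines free: 09:00-10:00, 11:00-13:00, 17:00-18:00.
Divya free: 11:00-17:00.
Teo free: 10:00-11:00, 14:00-15:00, 18:00-19:00 (invert busy blocks within the working day).
Gita and Ines can make the full 09:00-10:00 slot — that's 2.

2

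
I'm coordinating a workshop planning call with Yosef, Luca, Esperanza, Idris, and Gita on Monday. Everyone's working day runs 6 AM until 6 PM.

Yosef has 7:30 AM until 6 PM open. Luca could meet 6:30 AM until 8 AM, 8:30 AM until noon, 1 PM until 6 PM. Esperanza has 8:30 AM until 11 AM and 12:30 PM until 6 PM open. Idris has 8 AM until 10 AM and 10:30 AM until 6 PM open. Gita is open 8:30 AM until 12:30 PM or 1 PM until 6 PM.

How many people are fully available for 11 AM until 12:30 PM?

3

Yosef, Idris, and Gita can make the full 11:00-12:30 slot — that's 3.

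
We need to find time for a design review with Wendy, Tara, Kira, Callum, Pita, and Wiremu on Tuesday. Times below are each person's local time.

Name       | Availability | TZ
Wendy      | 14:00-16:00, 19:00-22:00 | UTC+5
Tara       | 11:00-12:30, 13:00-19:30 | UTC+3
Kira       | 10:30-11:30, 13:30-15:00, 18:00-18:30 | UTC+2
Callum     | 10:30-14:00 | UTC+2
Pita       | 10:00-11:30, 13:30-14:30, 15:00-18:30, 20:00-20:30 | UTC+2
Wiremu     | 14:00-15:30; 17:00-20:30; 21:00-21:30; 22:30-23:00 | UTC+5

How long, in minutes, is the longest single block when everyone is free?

30

Wendy in UTC: 09:00-11:00, 14:00-17:00 (subtract 5h to convert from UTC+5).
Tara in UTC: 08:00-09:30, 10:00-16:30 (subtract 3h to convert from UTC+3).
Kira in UTC: 08:30-09:30, 11:30-13:00, 16:00-16:30 (subtract 2h to convert from UTC+2).
Callum in UTC: 08:30-12:00 (subtract 2h to convert from UTC+2).
Pita in UTC: 08:00-09:30, 11:30-12:30, 13:00-16:30, 18:00-18:30 (subtract 2h to convert from UTC+2).
Wiremu in UTC: 09:00-10:30, 12:00-15:30, 16:00-16:30, 17:30-18:00 (subtract 5h to convert from UTC+5).
Wendy ∩ Tara: 09:00-09:30, 10:00-11:00, 14:00-16:30.
Wendy ∩ Tara ∩ Kira: 09:00-09:30, 16:00-16:30.
Wendy ∩ Tara ∩ Kira ∩ Callum: 09:00-09:30.
Wendy ∩ Tara ∩ Kira ∩ Callum ∩ Pita: 09:00-09:30.
Wendy ∩ Tara ∩ Kira ∩ Callum ∩ Pita ∩ Wiremu: 09:00-09:30.
The longest is 09:00-09:30 at 30 minutes.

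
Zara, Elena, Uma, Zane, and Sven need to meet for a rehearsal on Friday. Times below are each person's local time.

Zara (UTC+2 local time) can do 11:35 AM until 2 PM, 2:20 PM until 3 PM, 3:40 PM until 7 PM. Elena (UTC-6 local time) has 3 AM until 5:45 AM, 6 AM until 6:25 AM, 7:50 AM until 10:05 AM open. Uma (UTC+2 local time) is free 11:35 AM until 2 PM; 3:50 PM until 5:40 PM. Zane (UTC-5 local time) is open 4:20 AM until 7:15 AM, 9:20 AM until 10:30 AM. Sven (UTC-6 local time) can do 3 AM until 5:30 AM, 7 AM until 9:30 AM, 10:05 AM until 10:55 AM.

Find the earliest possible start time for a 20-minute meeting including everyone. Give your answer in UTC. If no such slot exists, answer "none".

09:35

Zara in UTC: 09:35-12:00, 12:20-13:00, 13:40-17:00 (subtract 2h to convert from UTC+2).
Elena in UTC: 09:00-11:45, 12:00-12:25, 13:50-16:05 (add 6h to convert from UTC-6).
Uma in UTC: 09:35-12:00, 13:50-15:40 (subtract 2h to convert from UTC+2).
Zane in UTC: 09:20-12:15, 14:20-15:30 (add 5h to convert from UTC-5).
Sven in UTC: 09:00-11:30, 13:00-15:30, 16:05-16:55 (add 6h to convert from UTC-6).
Zara ∩ Elena: 09:35-11:45, 12:20-12:25, 13:50-16:05.
Zara ∩ Elena ∩ Uma: 09:35-11:45, 13:50-15:40.
Zara ∩ Elena ∩ Uma ∩ Zane: 09:35-11:45, 14:20-15:30.
Zara ∩ Elena ∩ Uma ∩ Zane ∩ Sven: 09:35-11:30, 14:20-15:30.
Those are the intersection windows.
The first common window of at least 20 minutes is 09:35-11:30, so the earliest start is 09:35.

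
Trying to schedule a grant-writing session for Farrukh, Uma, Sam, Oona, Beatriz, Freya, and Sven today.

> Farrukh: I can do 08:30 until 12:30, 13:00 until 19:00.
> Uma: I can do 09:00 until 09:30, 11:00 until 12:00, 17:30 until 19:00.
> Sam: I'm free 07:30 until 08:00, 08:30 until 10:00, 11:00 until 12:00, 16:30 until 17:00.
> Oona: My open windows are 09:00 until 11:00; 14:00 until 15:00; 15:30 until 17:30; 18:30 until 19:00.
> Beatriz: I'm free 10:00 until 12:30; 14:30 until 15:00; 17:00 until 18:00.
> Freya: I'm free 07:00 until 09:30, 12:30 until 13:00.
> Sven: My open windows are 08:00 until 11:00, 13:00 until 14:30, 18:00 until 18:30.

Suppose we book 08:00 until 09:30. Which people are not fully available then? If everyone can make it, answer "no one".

Farrukh: not fully free for 08:00-09:30. Uma: not fully free for 08:00-09:30. Sam: not fully free for 08:00-09:30. Oona: not fully free for 08:00-09:30. Beatriz: not fully free for 08:00-09:30. Freya: free for 08:00-09:30. Sven: free for 08:00-09:30.

Beatriz, Farrukh, Oona, Sam, Uma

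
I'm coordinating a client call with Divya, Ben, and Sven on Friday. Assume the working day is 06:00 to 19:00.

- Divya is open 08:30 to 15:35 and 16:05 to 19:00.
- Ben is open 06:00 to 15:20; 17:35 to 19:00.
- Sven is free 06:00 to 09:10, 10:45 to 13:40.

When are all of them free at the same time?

08:30-09:10, 10:45-13:40

Divya ∩ Ben: 08:30-15:20, 17:35-19:00.
Divya ∩ Ben ∩ Sven: 08:30-09:10, 10:45-13:40.
So the common availability across everyone is 08:30-09:10, 10:45-13:40.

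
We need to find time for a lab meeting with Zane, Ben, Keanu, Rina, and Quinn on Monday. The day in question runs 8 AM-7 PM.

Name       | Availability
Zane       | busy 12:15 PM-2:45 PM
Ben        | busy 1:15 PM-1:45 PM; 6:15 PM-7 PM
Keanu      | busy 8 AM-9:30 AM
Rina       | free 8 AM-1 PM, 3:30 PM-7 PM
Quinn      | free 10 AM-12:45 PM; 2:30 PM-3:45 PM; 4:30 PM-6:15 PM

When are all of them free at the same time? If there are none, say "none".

10:00-12:15, 15:30-15:45, 16:30-18:15

Zane free: 08:00-12:15, 14:45-19:00 (invert busy blocks within the working day).
Ben free: 08:00-13:15, 13:45-18:15 (invert busy blocks within the working day).
Keanu free: 09:30-19:00 (invert busy blocks within the working day).
Rina free: 08:00-13:00, 15:30-19:00.
Quinn free: 10:00-12:45, 14:30-15:45, 16:30-18:15.
Zane ∩ Ben: 08:00-12:15, 14:45-18:15.
Zane ∩ Ben ∩ Keanu: 09:30-12:15, 14:45-18:15.
Zane ∩ Ben ∩ Keanu ∩ Rina: 09:30-12:15, 15:30-18:15.
Zane ∩ Ben ∩ Keanu ∩ Rina ∩ Quinn: 10:00-12:15, 15:30-15:45, 16:30-18:15.
So the common availability across everyone is 10:00-12:15, 15:30-15:45, 16:30-18:15.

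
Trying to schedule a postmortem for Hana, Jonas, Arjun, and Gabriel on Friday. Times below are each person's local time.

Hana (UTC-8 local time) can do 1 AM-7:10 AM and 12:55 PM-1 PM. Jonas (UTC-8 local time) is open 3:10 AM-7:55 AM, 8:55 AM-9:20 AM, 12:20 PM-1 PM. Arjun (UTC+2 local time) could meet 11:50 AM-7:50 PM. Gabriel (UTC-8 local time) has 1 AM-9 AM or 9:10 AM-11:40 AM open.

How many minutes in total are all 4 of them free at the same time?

Hana in UTC: 09:00-15:10, 20:55-21:00 (add 8h to convert from UTC-8).
Jonas in UTC: 11:10-15:55, 16:55-17:20, 20:20-21:00 (add 8h to convert from UTC-8).
Arjun in UTC: 09:50-17:50 (subtract 2h to convert from UTC+2).
Gabriel in UTC: 09:00-17:00, 17:10-19:40 (add 8h to convert from UTC-8).
Hana ∩ Jonas: 11:10-15:10, 20:55-21:00.
Hana ∩ Jonas ∩ Arjun: 11:10-15:10.
Hana ∩ Jonas ∩ Arjun ∩ Gabriel: 11:10-15:10.
Those are the intersection windows.
That's a single block of 240 minutes.

240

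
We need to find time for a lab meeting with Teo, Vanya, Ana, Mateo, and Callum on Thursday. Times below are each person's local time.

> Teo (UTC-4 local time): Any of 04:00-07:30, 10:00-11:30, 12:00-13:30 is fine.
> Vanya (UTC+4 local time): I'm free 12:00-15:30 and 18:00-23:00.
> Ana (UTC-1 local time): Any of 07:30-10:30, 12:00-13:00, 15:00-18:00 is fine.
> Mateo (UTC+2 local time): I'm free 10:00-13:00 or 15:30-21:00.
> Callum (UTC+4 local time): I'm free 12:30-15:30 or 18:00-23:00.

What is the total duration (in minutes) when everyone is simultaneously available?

Teo in UTC: 08:00-11:30, 14:00-15:30, 16:00-17:30 (add 4h to convert from UTC-4).
Vanya in UTC: 08:00-11:30, 14:00-19:00 (subtract 4h to convert from UTC+4).
Ana in UTC: 08:30-11:30, 13:00-14:00, 16:00-19:00 (add 1h to convert from UTC-1).
Mateo in UTC: 08:00-11:00, 13:30-19:00 (subtract 2h to convert from UTC+2).
Callum in UTC: 08:30-11:30, 14:00-19:00 (subtract 4h to convert from UTC+4).
Teo ∩ Vanya: 08:00-11:30, 14:00-15:30, 16:00-17:30.
Teo ∩ Vanya ∩ Ana: 08:30-11:30, 16:00-17:30.
Teo ∩ Vanya ∩ Ana ∩ Mateo: 08:30-11:00, 16:00-17:30.
Teo ∩ Vanya ∩ Ana ∩ Mateo ∩ Callum: 08:30-11:00, 16:00-17:30.
Summing the common windows: 150 + 90 = 240 minutes.

240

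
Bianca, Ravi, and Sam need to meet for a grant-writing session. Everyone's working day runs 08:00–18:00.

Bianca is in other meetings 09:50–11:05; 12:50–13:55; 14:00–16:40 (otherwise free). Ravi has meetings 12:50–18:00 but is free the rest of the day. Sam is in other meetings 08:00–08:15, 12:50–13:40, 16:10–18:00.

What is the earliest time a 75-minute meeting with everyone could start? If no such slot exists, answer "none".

Bianca free: 08:00-09:50, 11:05-12:50, 13:55-14:00, 16:40-18:00 (invert busy blocks within the working day).
Ravi free: 08:00-12:50 (invert busy blocks within the working day).
Sam free: 08:15-12:50, 13:40-16:10 (invert busy blocks within the working day).
Bianca ∩ Ravi: 08:00-09:50, 11:05-12:50.
Bianca ∩ Ravi ∩ Sam: 08:15-09:50, 11:05-12:50.
So the common availability across everyone is 08:15-09:50, 11:05-12:50.
The first common window of at least 75 minutes is 08:15-09:50, so the earliest start is 08:15.

08:15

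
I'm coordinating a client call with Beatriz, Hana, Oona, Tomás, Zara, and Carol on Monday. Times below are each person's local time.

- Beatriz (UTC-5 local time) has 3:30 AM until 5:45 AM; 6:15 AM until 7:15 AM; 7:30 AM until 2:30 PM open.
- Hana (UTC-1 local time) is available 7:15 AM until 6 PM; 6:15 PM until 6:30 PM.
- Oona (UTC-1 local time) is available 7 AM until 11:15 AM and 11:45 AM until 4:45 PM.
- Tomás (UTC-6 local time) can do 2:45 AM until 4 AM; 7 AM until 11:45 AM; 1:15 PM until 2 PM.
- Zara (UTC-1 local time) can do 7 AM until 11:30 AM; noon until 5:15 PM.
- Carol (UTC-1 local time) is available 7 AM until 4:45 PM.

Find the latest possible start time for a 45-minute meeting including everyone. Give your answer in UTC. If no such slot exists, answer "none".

17:00

Beatriz in UTC: 08:30-10:45, 11:15-12:15, 12:30-19:30 (add 5h to convert from UTC-5).
Hana in UTC: 08:15-19:00, 19:15-19:30 (add 1h to convert from UTC-1).
Oona in UTC: 08:00-12:15, 12:45-17:45 (add 1h to convert from UTC-1).
Tomás in UTC: 08:45-10:00, 13:00-17:45, 19:15-20:00 (add 6h to convert from UTC-6).
Zara in UTC: 08:00-12:30, 13:00-18:15 (add 1h to convert from UTC-1).
Carol in UTC: 08:00-17:45 (add 1h to convert from UTC-1).
Beatriz ∩ Hana: 08:30-10:45, 11:15-12:15, 12:30-19:00, 19:15-19:30.
Beatriz ∩ Hana ∩ Oona: 08:30-10:45, 11:15-12:15, 12:45-17:45.
Beatriz ∩ Hana ∩ Oona ∩ Tomás: 08:45-10:00, 13:00-17:45.
Beatriz ∩ Hana ∩ Oona ∩ Tomás ∩ Zara: 08:45-10:00, 13:00-17:45.
Beatriz ∩ Hana ∩ Oona ∩ Tomás ∩ Zara ∩ Carol: 08:45-10:00, 13:00-17:45.
So the common availability across everyone is 08:45-10:00, 13:00-17:45.
The last common window of at least 45 minutes is 13:00-17:45; a 45-minute meeting can start as late as 17:00 and still end by 17:45.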